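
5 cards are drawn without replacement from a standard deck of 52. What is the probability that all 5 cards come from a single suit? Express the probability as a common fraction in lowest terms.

33/16660

There are C(52,5) = 2598960 possible 5-card hands.
Hands of one suit: 4 suits × C(13,5) = 4·1287 = 5148.
Probability = 5148/2598960 = 33/16660.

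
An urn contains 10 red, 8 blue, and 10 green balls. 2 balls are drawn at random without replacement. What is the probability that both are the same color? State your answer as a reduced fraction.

There are C(28,2) = 378 ways to draw 2 balls.
All same color: C(10,2) + C(8,2) + C(10,2) = 45 + 28 + 45 = 118.
Probability = 118/378 = 59/189.

59/189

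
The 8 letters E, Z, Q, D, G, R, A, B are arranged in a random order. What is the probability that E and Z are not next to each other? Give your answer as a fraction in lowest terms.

There are 8! = 40320 arrangements.
Arrangements with E and Z adjacent: 2·7! = 10080.
So not adjacent: 40320 − 10080 = 30240, probability 30240/40320 = 3/4.

3/4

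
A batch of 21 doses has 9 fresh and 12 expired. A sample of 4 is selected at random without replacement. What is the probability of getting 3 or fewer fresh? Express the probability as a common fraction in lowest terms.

93/95

There are C(21,4) = 5985 ways to choose the 4.
The complement is exactly 4 fresh: C(9,4)·C(12,0) = 126.
Probability = 1 − 126/5985 = 5859/5985 = 93/95.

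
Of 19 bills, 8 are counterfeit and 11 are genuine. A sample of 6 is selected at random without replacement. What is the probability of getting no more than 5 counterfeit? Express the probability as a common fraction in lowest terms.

There are C(19,6) = 27132 ways to choose the 6.
Favorable selections (no more than 5 counterfeit): C(8,0)·C(11,6) + C(8,1)·C(11,5) + C(8,2)·C(11,4) + C(8,3)·C(11,3) + C(8,4)·C(11,2) + C(8,5)·C(11,1) = 462 + 3696 + 9240 + 9240 + 3850 + 616 = 27104.
Probability = 27104/27132 = 968/969.

968/969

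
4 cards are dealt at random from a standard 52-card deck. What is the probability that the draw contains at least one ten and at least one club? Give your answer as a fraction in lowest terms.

There are C(52,4) = 270725 possible draws.
By inclusion-exclusion on the complements, draws missing all tens or all clubs: C(48,4) + C(39,4) − C(36,4) = 194580 + 82251 − 58905 = 217926.
So draws with at least one of each: 270725 − 217926 = 52799, probability 52799/270725.

52799/270725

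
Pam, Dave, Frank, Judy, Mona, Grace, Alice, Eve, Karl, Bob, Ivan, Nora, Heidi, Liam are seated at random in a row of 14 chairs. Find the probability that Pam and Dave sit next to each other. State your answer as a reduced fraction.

1/7

There are 14! = 87178291200 arrangements.
Treat Pam and Dave as a block: 13! arrangements of the blocks × 2 orders within the block = 2·6227020800 = 12454041600.
Probability = 12454041600/87178291200 = 1/7.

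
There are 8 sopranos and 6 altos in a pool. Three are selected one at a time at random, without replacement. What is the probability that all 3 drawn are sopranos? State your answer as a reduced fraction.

Multiply the conditional probabilities at each draw: 8/14 · 7/13 · 6/12 = 336/2184 = 2/13.

2/13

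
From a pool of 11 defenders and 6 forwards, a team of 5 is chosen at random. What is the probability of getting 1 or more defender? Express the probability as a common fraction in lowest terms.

Total selections: C(17,5) = 6188.
The complement is all 5 are forwards: C(6,5) = 6.
Probability = 1 − 6/6188 = 6182/6188 = 3091/3094.

3091/3094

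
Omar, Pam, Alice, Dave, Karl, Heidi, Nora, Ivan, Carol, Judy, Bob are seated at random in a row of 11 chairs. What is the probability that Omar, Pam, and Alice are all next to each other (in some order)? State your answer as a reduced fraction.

3/55

There are 11! = 39916800 arrangements.
Treat the three as one block: 9! placements × 3! orders within the block = 362880·6 = 2177280.
Probability = 2177280/39916800 = 3/55.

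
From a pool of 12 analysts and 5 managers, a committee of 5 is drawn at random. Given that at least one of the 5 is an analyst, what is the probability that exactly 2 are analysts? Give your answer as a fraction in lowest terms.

Work in counts. Selections with at least one analyst: C(17,5) − C(5,5) = 6188 − 1 = 6187.
Of those, selections where exactly 2 are analysts: C(12,2)·C(5,3) = 66·10 = 660.
Conditional probability = 660/6187.

660/6187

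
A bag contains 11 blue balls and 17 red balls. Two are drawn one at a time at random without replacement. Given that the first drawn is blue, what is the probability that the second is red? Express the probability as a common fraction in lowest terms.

After removing one blue, 27 remain: 10 blue and 17 red.
So the probability the next is red is 17/27.

17/27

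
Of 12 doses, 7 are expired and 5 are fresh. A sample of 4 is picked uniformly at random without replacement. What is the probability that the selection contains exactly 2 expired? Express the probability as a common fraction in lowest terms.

There are C(12,4) = 495 ways to choose 4 from 12.
Selections with exactly 2 expired: choose 2 of the 7 expired and 2 of the 5 fresh, C(7,2)·C(5,2) = 21·10 = 210.
Probability = 210/495 = 14/33.

14/33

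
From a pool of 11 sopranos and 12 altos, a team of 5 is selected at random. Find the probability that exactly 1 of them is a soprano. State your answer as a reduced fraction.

495/3059

The sample space is all 5-subsets of the 23: C(23,5) = 33649.
Selections with exactly 1 soprano: choose 1 of the 11 sopranos and 4 of the 12 altos, C(11,1)·C(12,4) = 11·495 = 5445.
Probability = 5445/33649 = 495/3059.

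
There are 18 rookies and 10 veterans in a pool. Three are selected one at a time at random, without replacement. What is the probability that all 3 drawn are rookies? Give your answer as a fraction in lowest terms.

Multiply the conditional probabilities at each draw: 18/28 · 17/27 · 16/26 = 4896/19656 = 68/273.

68/273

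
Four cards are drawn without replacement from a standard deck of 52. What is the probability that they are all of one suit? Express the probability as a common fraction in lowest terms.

44/4165

There are C(52,4) = 270725 possible 4-card hands.
Hands of one suit: 4 suits × C(13,4) = 4·715 = 2860.
Probability = 2860/270725 = 44/4165.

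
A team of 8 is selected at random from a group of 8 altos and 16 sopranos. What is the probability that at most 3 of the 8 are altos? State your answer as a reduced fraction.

191074/245157

Total selections: C(24,8) = 735471.
Favorable selections (at most 3 altos): C(8,0)·C(16,8) + C(8,1)·C(16,7) + C(8,2)·C(16,6) + C(8,3)·C(16,5) = 12870 + 91520 + 224224 + 244608 = 573222.
Probability = 573222/735471 = 191074/245157.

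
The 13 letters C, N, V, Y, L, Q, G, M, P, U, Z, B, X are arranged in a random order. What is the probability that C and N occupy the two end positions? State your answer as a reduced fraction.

There are 13! = 6227020800 arrangements.
Place C and N at the ends in 2 ways, arrange the remaining 11 in 11! = 39916800 ways: 2·39916800 = 79833600.
Probability = 79833600/6227020800 = 1/78.

1/78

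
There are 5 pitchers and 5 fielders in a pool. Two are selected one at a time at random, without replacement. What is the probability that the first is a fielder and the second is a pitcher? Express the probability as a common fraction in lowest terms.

5/18

Multiply the conditional probabilities at each draw: 5/10 · 5/9 = 25/90 = 5/18.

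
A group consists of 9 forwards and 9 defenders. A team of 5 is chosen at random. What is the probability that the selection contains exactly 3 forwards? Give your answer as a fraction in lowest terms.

6/17

Total number of selections: C(18,5) = 8568.
Selections with exactly 3 forwards: choose 3 of the 9 forwards and 2 of the 9 defenders, C(9,3)·C(9,2) = 84·36 = 3024.
Probability = 3024/8568 = 6/17.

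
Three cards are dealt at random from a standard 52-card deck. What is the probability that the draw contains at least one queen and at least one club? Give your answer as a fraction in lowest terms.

33/260

There are C(52,3) = 22100 possible draws.
By inclusion-exclusion on the complements, draws missing all queens or all clubs: C(48,3) + C(39,3) − C(36,3) = 17296 + 9139 − 7140 = 19295.
So draws with at least one of each: 22100 − 19295 = 2805, probability 2805/22100 = 33/260.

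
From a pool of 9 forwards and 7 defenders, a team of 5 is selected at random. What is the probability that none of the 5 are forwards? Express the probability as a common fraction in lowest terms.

There are C(16,5) = 4368 possible selections.
Selections with no forwards (all defenders): C(7,5) = 21.
Probability = 21/4368 = 1/208.

1/208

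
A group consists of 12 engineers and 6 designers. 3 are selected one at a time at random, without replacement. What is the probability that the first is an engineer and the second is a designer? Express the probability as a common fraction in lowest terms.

4/17

Multiply the conditional probabilities at each draw: 12/18 · 6/17 = 72/306 = 4/17.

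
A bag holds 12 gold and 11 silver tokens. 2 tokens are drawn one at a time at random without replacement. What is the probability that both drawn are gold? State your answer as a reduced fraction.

Multiply the conditional probabilities at each draw: 12/23 · 11/22 = 132/506 = 6/23.

6/23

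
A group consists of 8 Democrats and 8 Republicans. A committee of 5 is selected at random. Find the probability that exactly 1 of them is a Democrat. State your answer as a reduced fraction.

The sample space is all 5-subsets of the 16: C(16,5) = 4368.
Selections with exactly 1 Democrat: choose 1 of the 8 Democrats and 4 of the 8 Republicans, C(8,1)·C(8,4) = 8·70 = 560.
Probability = 560/4368 = 5/39.

5/39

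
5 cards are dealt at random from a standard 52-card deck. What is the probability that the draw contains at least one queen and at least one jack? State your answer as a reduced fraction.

There are C(52,5) = 2598960 possible draws.
By inclusion-exclusion on the complements, draws missing all queens or all jacks: C(48,5) + C(48,5) − C(44,5) = 1712304 + 1712304 − 1086008 = 2338600.
So draws with at least one of each: 2598960 − 2338600 = 260360, probability 260360/2598960 = 6509/64974.

6509/64974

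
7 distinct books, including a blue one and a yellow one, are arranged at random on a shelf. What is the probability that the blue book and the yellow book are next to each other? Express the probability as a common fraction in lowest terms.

2/7

There are 7! = 5040 arrangements.
Treat the blue book and the yellow book as a block: 6! arrangements of the blocks × 2 orders within the block = 2·720 = 1440.
Probability = 1440/5040 = 2/7.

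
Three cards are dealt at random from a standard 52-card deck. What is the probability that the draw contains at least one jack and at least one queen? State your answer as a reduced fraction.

188/5525

There are C(52,3) = 22100 possible draws.
By inclusion-exclusion on the complements, draws missing all jacks or all queens: C(48,3) + C(48,3) − C(44,3) = 17296 + 17296 − 13244 = 21348.
So draws with at least one of each: 22100 − 21348 = 752, probability 752/22100 = 188/5525.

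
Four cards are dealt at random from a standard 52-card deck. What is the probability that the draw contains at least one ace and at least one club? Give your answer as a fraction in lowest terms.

52799/270725

There are C(52,4) = 270725 possible draws.
By inclusion-exclusion on the complements, draws missing all aces or all clubs: C(48,4) + C(39,4) − C(36,4) = 194580 + 82251 − 58905 = 217926.
So draws with at least one of each: 270725 − 217926 = 52799, probability 52799/270725.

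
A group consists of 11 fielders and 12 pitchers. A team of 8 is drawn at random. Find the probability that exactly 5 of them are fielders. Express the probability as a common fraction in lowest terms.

The sample space is all 8-subsets of the 23: C(23,8) = 490314.
Selections with exactly 5 fielders: choose 5 of the 11 fielders and 3 of the 12 pitchers, C(11,5)·C(12,3) = 462·220 = 101640.
Probability = 101640/490314 = 1540/7429.

1540/7429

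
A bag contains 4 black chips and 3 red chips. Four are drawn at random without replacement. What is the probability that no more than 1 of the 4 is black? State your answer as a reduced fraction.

4/35

Total selections: C(7,4) = 35.
Favorable selections (no more than 1 black): C(4,1)·C(3,3) = 4.
Probability = 4/35.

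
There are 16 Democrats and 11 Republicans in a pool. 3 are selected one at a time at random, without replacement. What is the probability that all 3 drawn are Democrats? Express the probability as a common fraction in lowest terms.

Multiply the conditional probabilities at each draw: 16/27 · 15/26 · 14/25 = 3360/17550 = 112/585.

112/585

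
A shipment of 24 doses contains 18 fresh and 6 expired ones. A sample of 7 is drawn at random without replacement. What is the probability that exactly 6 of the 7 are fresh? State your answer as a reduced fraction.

There are C(24,7) = 346104 ways to choose 7 from 24.
Selections with exactly 6 fresh: choose 6 of the 18 fresh and 1 of the 6 expired, C(18,6)·C(6,1) = 18564·6 = 111384.
Probability = 111384/346104 = 1547/4807.

1547/4807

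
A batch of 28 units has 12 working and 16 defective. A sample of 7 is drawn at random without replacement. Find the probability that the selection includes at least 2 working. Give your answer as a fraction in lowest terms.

941/1035

There are C(28,7) = 1184040 ways to choose the 7.
Count the complement (fewer than 2 working): C(12,0)·C(16,7) + C(12,1)·C(16,6) = 11440 + 96096 = 107536.
Probability = 1 − 107536/1184040 = 1076504/1184040 = 941/1035.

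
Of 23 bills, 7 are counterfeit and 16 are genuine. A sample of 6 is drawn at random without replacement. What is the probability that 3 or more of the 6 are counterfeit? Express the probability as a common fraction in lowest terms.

3449/14421

Total selections: C(23,6) = 100947.
Count the complement (fewer than 3 counterfeit): C(7,0)·C(16,6) + C(7,1)·C(16,5) + C(7,2)·C(16,4) = 8008 + 30576 + 38220 = 76804.
Probability = 1 − 76804/100947 = 24143/100947 = 3449/14421.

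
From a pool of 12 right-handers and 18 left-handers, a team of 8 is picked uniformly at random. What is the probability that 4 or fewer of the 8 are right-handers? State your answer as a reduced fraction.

There are C(30,8) = 5852925 ways to choose the 8.
Count the complement (more than 4 right-handers): C(12,5)·C(18,3) + C(12,6)·C(18,2) + C(12,7)·C(18,1) + C(12,8)·C(18,0) = 646272 + 141372 + 14256 + 495 = 802395.
Probability = 1 − 802395/5852925 = 5050530/5852925 = 112234/130065.

112234/130065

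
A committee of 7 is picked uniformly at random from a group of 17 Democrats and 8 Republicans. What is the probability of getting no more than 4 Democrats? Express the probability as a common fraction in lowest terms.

There are C(25,7) = 480700 ways to choose the 7.
Favorable selections (no more than 4 Democrats): C(17,0)·C(8,7) + C(17,1)·C(8,6) + C(17,2)·C(8,5) + C(17,3)·C(8,4) + C(17,4)·C(8,3) = 8 + 476 + 7616 + 47600 + 133280 = 188980.
Probability = 188980/480700 = 859/2185.

859/2185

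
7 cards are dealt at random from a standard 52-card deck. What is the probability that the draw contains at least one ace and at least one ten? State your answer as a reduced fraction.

There are C(52,7) = 133784560 possible draws.
By inclusion-exclusion on the complements, draws missing all aces or all tens: C(48,7) + C(48,7) − C(44,7) = 73629072 + 73629072 − 38320568 = 108937576.
So draws with at least one of each: 133784560 − 108937576 = 24846984, probability 24846984/133784560 = 3105873/16723070.

3105873/16723070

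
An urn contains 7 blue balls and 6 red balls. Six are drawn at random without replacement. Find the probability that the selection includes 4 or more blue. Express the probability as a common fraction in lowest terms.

There are C(13,6) = 1716 ways to choose the 6.
Favorable selections (4 or more blue): C(7,4)·C(6,2) + C(7,5)·C(6,1) + C(7,6)·C(6,0) = 525 + 126 + 7 = 658.
Probability = 658/1716 = 329/858.

329/858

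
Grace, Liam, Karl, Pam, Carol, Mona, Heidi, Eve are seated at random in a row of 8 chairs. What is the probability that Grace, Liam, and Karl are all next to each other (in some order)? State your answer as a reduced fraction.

There are 8! = 40320 arrangements.
Treat the three as one block: 6! placements × 3! orders within the block = 720·6 = 4320.
Probability = 4320/40320 = 3/28.

3/28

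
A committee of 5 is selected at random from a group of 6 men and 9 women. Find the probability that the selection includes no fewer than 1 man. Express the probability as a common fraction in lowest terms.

137/143

Total selections: C(15,5) = 3003.
Favorable selections (no fewer than 1 man): C(6,1)·C(9,4) + C(6,2)·C(9,3) + C(6,3)·C(9,2) + C(6,4)·C(9,1) + C(6,5)·C(9,0) = 756 + 1260 + 720 + 135 + 6 = 2877.
Probability = 2877/3003 = 137/143.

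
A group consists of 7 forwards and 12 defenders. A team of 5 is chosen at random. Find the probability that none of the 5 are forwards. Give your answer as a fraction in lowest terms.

22/323

There are C(19,5) = 11628 possible selections.
Selections with no forwards (all defenders): C(12,5) = 792.
Probability = 792/11628 = 22/323.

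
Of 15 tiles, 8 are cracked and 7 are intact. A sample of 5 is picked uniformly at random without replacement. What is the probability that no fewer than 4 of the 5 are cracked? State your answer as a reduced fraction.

Total selections: C(15,5) = 3003.
Favorable selections (no fewer than 4 cracked): C(8,4)·C(7,1) + C(8,5)·C(7,0) = 490 + 56 = 546.
Probability = 546/3003 = 2/11.

2/11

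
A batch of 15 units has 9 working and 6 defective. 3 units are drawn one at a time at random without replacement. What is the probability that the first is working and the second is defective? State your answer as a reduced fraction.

9/35

Multiply the conditional probabilities at each draw: 9/15 · 6/14 = 54/210 = 9/35.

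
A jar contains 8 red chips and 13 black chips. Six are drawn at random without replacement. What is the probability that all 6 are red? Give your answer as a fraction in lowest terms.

1/1938

There are C(21,6) = 54264 possible selections.
Selections with all red: C(8,6) = 28.
Probability = 28/54264 = 1/1938.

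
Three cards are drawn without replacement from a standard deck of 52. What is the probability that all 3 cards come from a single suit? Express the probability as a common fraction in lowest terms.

There are C(52,3) = 22100 possible 3-card hands.
Hands of one suit: 4 suits × C(13,3) = 4·286 = 1144.
Probability = 1144/22100 = 22/425.

22/425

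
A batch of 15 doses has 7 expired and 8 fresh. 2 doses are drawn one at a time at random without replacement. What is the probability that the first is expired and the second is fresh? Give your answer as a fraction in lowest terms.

4/15

Multiply the conditional probabilities at each draw: 7/15 · 8/14 = 56/210 = 4/15.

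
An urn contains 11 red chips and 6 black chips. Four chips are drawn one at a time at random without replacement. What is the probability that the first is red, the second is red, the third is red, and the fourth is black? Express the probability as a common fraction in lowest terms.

99/952

Multiply the conditional probabilities at each draw: 11/17 · 10/16 · 9/15 · 6/14 = 5940/57120 = 99/952.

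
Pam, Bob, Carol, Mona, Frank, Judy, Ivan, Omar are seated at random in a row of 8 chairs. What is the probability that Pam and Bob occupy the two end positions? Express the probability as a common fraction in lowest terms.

1/28

There are 8! = 40320 arrangements.
Place Pam and Bob at the ends in 2 ways, arrange the remaining 6 in 6! = 720 ways: 2·720 = 1440.
Probability = 1440/40320 = 1/28.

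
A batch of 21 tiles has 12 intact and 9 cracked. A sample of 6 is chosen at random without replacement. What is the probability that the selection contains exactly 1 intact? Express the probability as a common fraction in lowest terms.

Total number of selections: C(21,6) = 54264.
Selections with exactly 1 intact: choose 1 of the 12 intact and 5 of the 9 cracked, C(12,1)·C(9,5) = 12·126 = 1512.
Probability = 1512/54264 = 9/323.

9/323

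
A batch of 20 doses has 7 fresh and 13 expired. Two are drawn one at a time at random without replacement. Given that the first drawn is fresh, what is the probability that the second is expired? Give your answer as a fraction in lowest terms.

After removing one fresh, 19 remain: 6 fresh and 13 expired.
So the probability the next is expired is 13/19.

13/19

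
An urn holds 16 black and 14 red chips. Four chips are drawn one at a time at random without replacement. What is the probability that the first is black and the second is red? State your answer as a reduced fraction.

112/435

Multiply the conditional probabilities at each draw: 16/30 · 14/29 = 224/870 = 112/435.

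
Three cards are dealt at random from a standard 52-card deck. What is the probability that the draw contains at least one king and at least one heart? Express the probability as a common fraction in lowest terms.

There are C(52,3) = 22100 possible draws.
By inclusion-exclusion on the complements, draws missing all kings or all hearts: C(48,3) + C(39,3) − C(36,3) = 17296 + 9139 − 7140 = 19295.
So draws with at least one of each: 22100 − 19295 = 2805, probability 2805/22100 = 33/260.

33/260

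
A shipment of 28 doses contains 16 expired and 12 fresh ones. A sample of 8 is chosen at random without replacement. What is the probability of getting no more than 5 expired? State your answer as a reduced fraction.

There are C(28,8) = 3108105 ways to choose the 8.
Favorable selections (no more than 5 expired): C(16,0)·C(12,8) + C(16,1)·C(12,7) + C(16,2)·C(12,6) + C(16,3)·C(12,5) + C(16,4)·C(12,4) + C(16,5)·C(12,3) = 495 + 12672 + 110880 + 443520 + 900900 + 960960 = 2429427.
Probability = 2429427/3108105 = 809/1035.

809/1035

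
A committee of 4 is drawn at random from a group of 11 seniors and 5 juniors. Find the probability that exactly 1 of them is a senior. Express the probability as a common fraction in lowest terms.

There are C(16,4) = 1820 ways to choose 4 from 16.
Selections with exactly 1 senior: choose 1 of the 11 seniors and 3 of the 5 juniors, C(11,1)·C(5,3) = 11·10 = 110.
Probability = 110/1820 = 11/182.

11/182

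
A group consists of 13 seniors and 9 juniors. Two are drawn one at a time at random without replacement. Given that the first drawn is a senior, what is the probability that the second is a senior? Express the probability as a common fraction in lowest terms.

After removing one senior, 21 remain: 12 seniors and 9 juniors.
So the probability the next is a senior is 12/21 = 4/7.

4/7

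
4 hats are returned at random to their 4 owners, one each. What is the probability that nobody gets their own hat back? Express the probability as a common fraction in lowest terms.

3/8

There are 4! = 24 assignments.
By inclusion-exclusion, assignments with no fixed points: C(4,0)·4! − C(4,1)·3! + C(4,2)·2! − C(4,3)·1! + C(4,4)·0! = 9.
Probability = 9/24 = 3/8.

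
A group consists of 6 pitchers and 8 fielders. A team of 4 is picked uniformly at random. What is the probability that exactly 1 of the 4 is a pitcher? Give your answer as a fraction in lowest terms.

48/143

There are C(14,4) = 1001 ways to choose 4 from 14.
Selections with exactly 1 pitcher: choose 1 of the 6 pitchers and 3 of the 8 fielders, C(6,1)·C(8,3) = 6·56 = 336.
Probability = 336/1001 = 48/143.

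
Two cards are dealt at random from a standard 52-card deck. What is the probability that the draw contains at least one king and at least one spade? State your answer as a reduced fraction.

29/442

There are C(52,2) = 1326 possible draws.
By inclusion-exclusion on the complements, draws missing all kings or all spades: C(48,2) + C(39,2) − C(36,2) = 1128 + 741 − 630 = 1239.
So draws with at least one of each: 1326 − 1239 = 87, probability 87/1326 = 29/442.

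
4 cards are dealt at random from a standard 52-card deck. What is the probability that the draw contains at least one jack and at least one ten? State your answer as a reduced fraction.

There are C(52,4) = 270725 possible draws.
By inclusion-exclusion on the complements, draws missing all jacks or all tens: C(48,4) + C(48,4) − C(44,4) = 194580 + 194580 − 135751 = 253409.
So draws with at least one of each: 270725 − 253409 = 17316, probability 17316/270725 = 1332/20825.

1332/20825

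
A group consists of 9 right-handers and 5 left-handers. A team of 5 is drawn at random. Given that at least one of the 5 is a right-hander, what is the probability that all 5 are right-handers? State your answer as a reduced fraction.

Work in counts. Selections with at least one right-hander: C(14,5) − C(5,5) = 2002 − 1 = 2001.
Of those, selections where all 5 are right-handers: C(9,5) = 126.
Conditional probability = 126/2001 = 42/667.

42/667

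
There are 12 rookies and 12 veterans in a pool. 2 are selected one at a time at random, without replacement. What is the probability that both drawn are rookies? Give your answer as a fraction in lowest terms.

Multiply the conditional probabilities at each draw: 12/24 · 11/23 = 132/552 = 11/46.

11/46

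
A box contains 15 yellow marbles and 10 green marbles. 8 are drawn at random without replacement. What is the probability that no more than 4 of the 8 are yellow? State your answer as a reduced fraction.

859/2185

There are C(25,8) = 1081575 ways to choose the 8.
Favorable selections (no more than 4 yellow): C(15,0)·C(10,8) + C(15,1)·C(10,7) + C(15,2)·C(10,6) + C(15,3)·C(10,5) + C(15,4)·C(10,4) = 45 + 1800 + 22050 + 114660 + 286650 = 425205.
Probability = 425205/1081575 = 859/2185.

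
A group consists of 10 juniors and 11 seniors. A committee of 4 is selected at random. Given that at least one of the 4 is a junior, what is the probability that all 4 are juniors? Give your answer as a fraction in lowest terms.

Work in counts. Selections with at least one junior: C(21,4) − C(11,4) = 5985 − 330 = 5655.
Of those, selections where all 4 are juniors: C(10,4) = 210.
Conditional probability = 210/5655 = 14/377.

14/377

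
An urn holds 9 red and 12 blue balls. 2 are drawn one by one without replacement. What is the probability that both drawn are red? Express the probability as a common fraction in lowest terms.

Multiply the conditional probabilities at each draw: 9/21 · 8/20 = 72/420 = 6/35.

6/35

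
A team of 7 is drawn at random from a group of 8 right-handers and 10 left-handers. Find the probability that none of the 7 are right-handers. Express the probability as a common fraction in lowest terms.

There are C(18,7) = 31824 possible selections.
Selections with no right-handers (all left-handers): C(10,7) = 120.
Probability = 120/31824 = 5/1326.

5/1326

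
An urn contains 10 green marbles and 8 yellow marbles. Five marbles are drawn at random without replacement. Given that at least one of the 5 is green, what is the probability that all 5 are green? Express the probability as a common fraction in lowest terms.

9/304

Work in counts. Selections with at least one green: C(18,5) − C(8,5) = 8568 − 56 = 8512.
Of those, selections where all 5 are green: C(10,5) = 252.
Conditional probability = 252/8512 = 9/304.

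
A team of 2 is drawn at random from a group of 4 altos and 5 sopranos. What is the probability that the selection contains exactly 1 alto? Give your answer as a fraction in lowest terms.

The sample space is all 2-subsets of the 9: C(9,2) = 36.
Selections with exactly 1 alto: choose 1 of the 4 altos and 1 of the 5 sopranos, C(4,1)·C(5,1) = 4·5 = 20.
Probability = 20/36 = 5/9.

5/9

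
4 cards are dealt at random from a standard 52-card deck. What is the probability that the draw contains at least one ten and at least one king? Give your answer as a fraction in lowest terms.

1332/20825

There are C(52,4) = 270725 possible draws.
By inclusion-exclusion on the complements, draws missing all tens or all kings: C(48,4) + C(48,4) − C(44,4) = 194580 + 194580 − 135751 = 253409.
So draws with at least one of each: 270725 − 253409 = 17316, probability 17316/270725 = 1332/20825.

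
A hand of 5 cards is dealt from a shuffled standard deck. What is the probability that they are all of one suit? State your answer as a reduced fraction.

33/16660

There are C(52,5) = 2598960 possible 5-card hands.
Hands of one suit: 4 suits × C(13,5) = 4·1287 = 5148.
Probability = 5148/2598960 = 33/16660.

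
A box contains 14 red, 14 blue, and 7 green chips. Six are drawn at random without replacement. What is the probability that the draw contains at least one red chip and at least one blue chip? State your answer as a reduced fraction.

216377/231880

There are C(35,6) = 1623160 possible draws.
By inclusion-exclusion on the complements, draws missing all red or all blue: C(21,6) + C(21,6) − C(7,6) = 54264 + 54264 − 7 = 108521.
So draws with at least one of each: 1623160 − 108521 = 1514639, probability 1514639/1623160 = 216377/231880.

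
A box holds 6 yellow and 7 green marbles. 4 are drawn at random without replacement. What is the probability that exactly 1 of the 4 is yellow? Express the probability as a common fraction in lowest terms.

The sample space is all 4-subsets of the 13: C(13,4) = 715.
Selections with exactly 1 yellow: choose 1 of the 6 yellow and 3 of the 7 green, C(6,1)·C(7,3) = 6·35 = 210.
Probability = 210/715 = 42/143.

42/143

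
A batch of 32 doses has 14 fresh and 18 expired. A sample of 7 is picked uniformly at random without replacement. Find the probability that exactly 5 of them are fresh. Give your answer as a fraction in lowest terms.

1309/14384

The sample space is all 7-subsets of the 32: C(32,7) = 3365856.
Selections with exactly 5 fresh: choose 5 of the 14 fresh and 2 of the 18 expired, C(14,5)·C(18,2) = 2002·153 = 306306.
Probability = 306306/3365856 = 1309/14384.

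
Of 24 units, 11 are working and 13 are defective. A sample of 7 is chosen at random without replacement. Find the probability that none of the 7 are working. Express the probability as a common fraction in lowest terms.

13/2622

There are C(24,7) = 346104 possible selections.
Selections with no working (all defective): C(13,7) = 1716.
Probability = 1716/346104 = 13/2622.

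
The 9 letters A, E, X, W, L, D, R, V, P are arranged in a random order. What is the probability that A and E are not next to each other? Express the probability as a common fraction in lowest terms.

There are 9! = 362880 arrangements.
Arrangements with A and E adjacent: 2·8! = 80640.
So not adjacent: 362880 − 80640 = 282240, probability 282240/362880 = 7/9.

7/9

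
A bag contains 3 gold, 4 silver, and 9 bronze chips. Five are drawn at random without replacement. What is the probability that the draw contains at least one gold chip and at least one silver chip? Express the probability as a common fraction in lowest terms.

There are C(16,5) = 4368 possible draws.
By inclusion-exclusion on the complements, draws missing all gold or all silver: C(13,5) + C(12,5) − C(9,5) = 1287 + 792 − 126 = 1953.
So draws with at least one of each: 4368 − 1953 = 2415, probability 2415/4368 = 115/208.

115/208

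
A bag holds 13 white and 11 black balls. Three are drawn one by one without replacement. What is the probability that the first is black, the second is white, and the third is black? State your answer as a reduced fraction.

Multiply the conditional probabilities at each draw: 11/24 · 13/23 · 10/22 = 1430/12144 = 65/552.

65/552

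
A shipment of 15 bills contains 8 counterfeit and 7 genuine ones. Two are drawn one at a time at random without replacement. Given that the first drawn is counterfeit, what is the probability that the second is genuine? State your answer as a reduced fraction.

1/2

After removing one counterfeit, 14 remain: 7 counterfeit and 7 genuine.
So the probability the next is genuine is 7/14 = 1/2.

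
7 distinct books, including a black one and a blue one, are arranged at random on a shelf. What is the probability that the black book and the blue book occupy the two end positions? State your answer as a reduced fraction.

1/21

There are 7! = 5040 arrangements.
Place the black book and the blue book at the ends in 2 ways, arrange the remaining 5 in 5! = 120 ways: 2·120 = 240.
Probability = 240/5040 = 1/21.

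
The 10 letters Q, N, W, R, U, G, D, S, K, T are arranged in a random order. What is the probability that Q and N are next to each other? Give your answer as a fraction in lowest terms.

1/5

There are 10! = 3628800 arrangements.
Treat Q and N as a block: 9! arrangements of the blocks × 2 orders within the block = 2·362880 = 725760.
Probability = 725760/3628800 = 1/5.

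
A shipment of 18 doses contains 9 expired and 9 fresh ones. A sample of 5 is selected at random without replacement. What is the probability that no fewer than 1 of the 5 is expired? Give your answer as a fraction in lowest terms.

67/68

There are C(18,5) = 8568 ways to choose the 5.
Favorable selections (no fewer than 1 expired): C(9,1)·C(9,4) + C(9,2)·C(9,3) + C(9,3)·C(9,2) + C(9,4)·C(9,1) + C(9,5)·C(9,0) = 1134 + 3024 + 3024 + 1134 + 126 = 8442.
Probability = 8442/8568 = 67/68.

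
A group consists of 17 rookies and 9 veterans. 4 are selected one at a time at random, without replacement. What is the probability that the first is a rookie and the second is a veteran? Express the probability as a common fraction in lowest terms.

Multiply the conditional probabilities at each draw: 17/26 · 9/25 = 153/650.

153/650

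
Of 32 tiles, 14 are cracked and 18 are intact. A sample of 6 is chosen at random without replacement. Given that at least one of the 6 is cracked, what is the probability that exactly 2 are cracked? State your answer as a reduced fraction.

Work in counts. Selections with at least one cracked: C(32,6) − C(18,6) = 906192 − 18564 = 887628.
Of those, selections where exactly 2 are cracked: C(14,2)·C(18,4) = 91·3060 = 278460.
Conditional probability = 278460/887628 = 3315/10567.

3315/10567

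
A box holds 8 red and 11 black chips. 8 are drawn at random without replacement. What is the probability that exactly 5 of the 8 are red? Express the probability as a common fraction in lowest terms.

The sample space is all 8-subsets of the 19: C(19,8) = 75582.
Selections with exactly 5 red: choose 5 of the 8 red and 3 of the 11 black, C(8,5)·C(11,3) = 56·165 = 9240.
Probability = 9240/75582 = 1540/12597.

1540/12597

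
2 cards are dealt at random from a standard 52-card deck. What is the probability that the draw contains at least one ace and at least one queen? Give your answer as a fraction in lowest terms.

There are C(52,2) = 1326 possible draws.
By inclusion-exclusion on the complements, draws missing all aces or all queens: C(48,2) + C(48,2) − C(44,2) = 1128 + 1128 − 946 = 1310.
So draws with at least one of each: 1326 − 1310 = 16, probability 16/1326 = 8/663.

8/663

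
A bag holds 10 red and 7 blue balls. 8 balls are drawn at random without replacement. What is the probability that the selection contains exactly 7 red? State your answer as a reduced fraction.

84/2431

There are C(17,8) = 24310 ways to choose 8 from 17.
Selections with exactly 7 red: choose 7 of the 10 red and 1 of the 7 blue, C(10,7)·C(7,1) = 120·7 = 840.
Probability = 840/24310 = 84/2431.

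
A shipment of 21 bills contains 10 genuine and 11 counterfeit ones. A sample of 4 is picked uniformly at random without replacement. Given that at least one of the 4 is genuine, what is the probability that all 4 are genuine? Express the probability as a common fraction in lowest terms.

Work in counts. Selections with at least one genuine: C(21,4) − C(11,4) = 5985 − 330 = 5655.
Of those, selections where all 4 are genuine: C(10,4) = 210.
Conditional probability = 210/5655 = 14/377.

14/377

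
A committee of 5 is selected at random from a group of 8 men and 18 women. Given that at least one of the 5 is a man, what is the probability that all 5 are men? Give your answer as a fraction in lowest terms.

Work in counts. Selections with at least one man: C(26,5) − C(18,5) = 65780 − 8568 = 57212.
Of those, selections where all 5 are men: C(8,5) = 56.
Conditional probability = 56/57212 = 14/14303.

14/14303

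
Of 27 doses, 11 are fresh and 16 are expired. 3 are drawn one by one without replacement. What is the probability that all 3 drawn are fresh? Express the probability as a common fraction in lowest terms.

Multiply the conditional probabilities at each draw: 11/27 · 10/26 · 9/25 = 990/17550 = 11/195.

11/195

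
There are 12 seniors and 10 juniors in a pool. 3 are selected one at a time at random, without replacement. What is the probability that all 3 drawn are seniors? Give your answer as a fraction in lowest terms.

Multiply the conditional probabilities at each draw: 12/22 · 11/21 · 10/20 = 1320/9240 = 1/7.

1/7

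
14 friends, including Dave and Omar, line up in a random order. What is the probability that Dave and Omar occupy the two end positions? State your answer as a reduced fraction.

There are 14! = 87178291200 arrangements.
Place Dave and Omar at the ends in 2 ways, arrange the remaining 12 in 12! = 479001600 ways: 2·479001600 = 958003200.
Probability = 958003200/87178291200 = 1/91.

1/91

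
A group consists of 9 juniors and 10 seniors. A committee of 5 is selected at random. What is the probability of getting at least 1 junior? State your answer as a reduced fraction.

316/323

There are C(19,5) = 11628 ways to choose the 5.
Favorable selections (at least 1 junior): C(9,1)·C(10,4) + C(9,2)·C(10,3) + C(9,3)·C(10,2) + C(9,4)·C(10,1) + C(9,5)·C(10,0) = 1890 + 4320 + 3780 + 1260 + 126 = 11376.
Probability = 11376/11628 = 316/323.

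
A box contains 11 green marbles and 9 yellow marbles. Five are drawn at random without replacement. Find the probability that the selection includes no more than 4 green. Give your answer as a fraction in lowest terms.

2507/2584

Total selections: C(20,5) = 15504.
The complement is exactly 5 green: C(11,5)·C(9,0) = 462.
Probability = 1 − 462/15504 = 15042/15504 = 2507/2584.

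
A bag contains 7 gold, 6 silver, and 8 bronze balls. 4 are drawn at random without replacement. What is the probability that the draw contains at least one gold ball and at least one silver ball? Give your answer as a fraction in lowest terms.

527/855

There are C(21,4) = 5985 possible draws.
By inclusion-exclusion on the complements, draws missing all gold or all silver: C(14,4) + C(15,4) − C(8,4) = 1001 + 1365 − 70 = 2296.
So draws with at least one of each: 5985 − 2296 = 3689, probability 3689/5985 = 527/855.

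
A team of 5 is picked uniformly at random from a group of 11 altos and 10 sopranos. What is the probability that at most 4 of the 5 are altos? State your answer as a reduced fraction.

947/969

Total selections: C(21,5) = 20349.
Favorable selections (at most 4 altos): C(11,0)·C(10,5) + C(11,1)·C(10,4) + C(11,2)·C(10,3) + C(11,3)·C(10,2) + C(11,4)·C(10,1) = 252 + 2310 + 6600 + 7425 + 3300 = 19887.
Probability = 19887/20349 = 947/969.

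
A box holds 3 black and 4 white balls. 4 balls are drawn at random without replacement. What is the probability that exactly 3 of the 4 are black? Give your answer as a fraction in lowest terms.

4/35

There are C(7,4) = 35 ways to choose 4 from 7.
Selections with exactly 3 black: choose 3 of the 3 black and 1 of the 4 white, C(3,3)·C(4,1) = 1·4 = 4.
Probability = 4/35.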